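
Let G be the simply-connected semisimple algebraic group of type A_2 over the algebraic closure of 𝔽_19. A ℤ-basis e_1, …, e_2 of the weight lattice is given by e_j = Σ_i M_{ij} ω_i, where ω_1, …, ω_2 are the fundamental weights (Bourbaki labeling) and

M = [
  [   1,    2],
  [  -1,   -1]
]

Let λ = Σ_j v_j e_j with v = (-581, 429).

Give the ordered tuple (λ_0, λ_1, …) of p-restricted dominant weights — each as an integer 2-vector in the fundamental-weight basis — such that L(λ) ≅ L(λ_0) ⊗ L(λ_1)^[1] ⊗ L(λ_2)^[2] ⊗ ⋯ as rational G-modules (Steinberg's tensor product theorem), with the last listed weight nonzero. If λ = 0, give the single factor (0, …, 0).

((11, 0), (14, 8))

ω-coordinates c = M·v, v = (-581, 429):
  c_1 = 1*-581 + 2*429 = 277
  c_2 = -1*-581 + -1*429 = 152
p = 19; digits c_i = Σ_j d_{ij}·19^j, 0 ≤ d_{ij} < 19:
  c_1 = 277 = 11·19^0 + 14·19^1
  c_2 = 152 = 0·19^0 + 8·19^1
λ_0 = (11, 0)
λ_1 = (14, 8)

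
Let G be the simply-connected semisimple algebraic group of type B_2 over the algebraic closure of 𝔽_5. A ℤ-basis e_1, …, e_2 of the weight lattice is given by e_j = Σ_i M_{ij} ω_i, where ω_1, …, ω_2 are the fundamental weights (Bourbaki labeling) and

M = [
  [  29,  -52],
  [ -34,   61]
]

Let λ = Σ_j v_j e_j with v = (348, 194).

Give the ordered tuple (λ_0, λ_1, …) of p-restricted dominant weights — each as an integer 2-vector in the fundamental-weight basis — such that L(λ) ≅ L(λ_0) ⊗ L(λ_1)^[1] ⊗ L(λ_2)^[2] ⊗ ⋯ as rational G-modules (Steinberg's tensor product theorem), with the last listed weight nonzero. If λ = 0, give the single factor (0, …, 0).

((4, 2),)

Change of basis e → ω: c = M·v where v = (348, 194):
  c_1 = 29*348 + -52*194 = 4
  c_2 = -34*348 + 61*194 = 2
Base-5 expansion of each c_i:
  c_1 = 4 = 4·5^0
  c_2 = 2 = 2·5^0
Factor λ_0 = (4, 2)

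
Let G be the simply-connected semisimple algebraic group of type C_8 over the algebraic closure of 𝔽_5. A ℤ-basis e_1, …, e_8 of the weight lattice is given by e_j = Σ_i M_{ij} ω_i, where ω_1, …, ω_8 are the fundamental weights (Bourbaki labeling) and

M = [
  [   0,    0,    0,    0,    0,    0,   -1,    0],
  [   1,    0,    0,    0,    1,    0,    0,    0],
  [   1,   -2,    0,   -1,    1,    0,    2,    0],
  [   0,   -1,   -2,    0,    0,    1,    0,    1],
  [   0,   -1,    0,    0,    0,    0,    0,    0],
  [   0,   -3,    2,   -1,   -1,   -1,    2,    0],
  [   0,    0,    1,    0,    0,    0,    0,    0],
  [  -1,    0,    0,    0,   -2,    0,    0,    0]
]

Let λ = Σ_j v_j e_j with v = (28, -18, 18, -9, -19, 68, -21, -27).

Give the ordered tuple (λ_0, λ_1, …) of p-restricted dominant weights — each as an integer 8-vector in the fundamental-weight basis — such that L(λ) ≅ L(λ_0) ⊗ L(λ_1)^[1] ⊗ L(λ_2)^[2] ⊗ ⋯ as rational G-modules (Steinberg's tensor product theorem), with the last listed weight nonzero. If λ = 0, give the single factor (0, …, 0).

((1, 4, 2, 3, 3, 3, 3, 0), (4, 1, 2, 4, 3, 1, 3, 2))

Converting to the ω-basis (c_i = row i of M dotted with v = (28, -18, 18, -9, -19, 68, -21, -27)):
  c_1 = 0·28 + (0)·(-18) + 0·18 + (0)·(-9) + (0)·(-19) + 0·68 + (-1)·(-21) + (0)·(-27) = 21
  c_2 = 1·28 + (0)·(-18) + 0·18 + (0)·(-9) + (1)·(-19) + 0·68 + (0)·(-21) + (0)·(-27) = 9
  c_3 = 1·28 + (-2)·(-18) + 0·18 + (-1)·(-9) + (1)·(-19) + 0·68 + (2)·(-21) + (0)·(-27) = 12
  c_4 = 0·28 + (-1)·(-18) + (-2)·(18) + (0)·(-9) + (0)·(-19) + 1·68 + (0)·(-21) + (1)·(-27) = 23
  c_5 = 0·28 + (-1)·(-18) + 0·18 + (0)·(-9) + (0)·(-19) + 0·68 + (0)·(-21) + (0)·(-27) = 18
  c_6 = 0·28 + (-3)·(-18) + 2·18 + (-1)·(-9) + (-1)·(-19) + (-1)·(68) + (2)·(-21) + (0)·(-27) = 8
  c_7 = 0·28 + (0)·(-18) + 1·18 + (0)·(-9) + (0)·(-19) + 0·68 + (0)·(-21) + (0)·(-27) = 18
  c_8 = (-1)·(28) + (0)·(-18) + 0·18 + (0)·(-9) + (-2)·(-19) + 0·68 + (0)·(-21) + (0)·(-27) = 10
Writing each c_i in base p = 5:
  c_1 = 21 = 1·5^0 + 4·5^1
  c_2 = 9 = 4·5^0 + 1·5^1
  c_3 = 12 = 2·5^0 + 2·5^1
  c_4 = 23 = 3·5^0 + 4·5^1
  c_5 = 18 = 3·5^0 + 3·5^1
  c_6 = 8 = 3·5^0 + 1·5^1
  c_7 = 18 = 3·5^0 + 3·5^1
  c_8 = 10 = 0·5^0 + 2·5^1
λ_0 = (1, 4, 2, 3, 3, 3, 3, 0)
λ_1 = (4, 1, 2, 4, 3, 1, 3, 2)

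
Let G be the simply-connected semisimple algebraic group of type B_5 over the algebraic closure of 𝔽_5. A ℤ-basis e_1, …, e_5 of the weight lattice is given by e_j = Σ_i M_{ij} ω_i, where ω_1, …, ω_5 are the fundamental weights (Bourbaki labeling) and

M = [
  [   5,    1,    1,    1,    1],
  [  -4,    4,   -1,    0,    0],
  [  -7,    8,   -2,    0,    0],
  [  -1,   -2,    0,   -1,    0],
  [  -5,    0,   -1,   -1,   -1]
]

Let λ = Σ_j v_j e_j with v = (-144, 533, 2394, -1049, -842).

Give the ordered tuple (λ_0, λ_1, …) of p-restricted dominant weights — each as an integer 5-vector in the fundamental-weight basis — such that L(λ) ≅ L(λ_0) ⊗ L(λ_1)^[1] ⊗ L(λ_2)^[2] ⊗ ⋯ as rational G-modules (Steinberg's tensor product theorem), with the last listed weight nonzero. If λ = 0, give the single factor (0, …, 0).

Converting to the ω-basis (c_i = row i of M dotted with v = (-144, 533, 2394, -1049, -842)):
  c_1 = 5*-144 + 1*533 + 1*2394 + 1*-1049 + 1*-842 = 316
  c_2 = -4*-144 + 4*533 + -1*2394 + 0*-1049 + 0*-842 = 314
  c_3 = -7*-144 + 8*533 + -2*2394 + 0*-1049 + 0*-842 = 484
  c_4 = -1*-144 + -2*533 + 0*2394 + -1*-1049 + 0*-842 = 127
  c_5 = -5*-144 + 0*533 + -1*2394 + -1*-1049 + -1*-842 = 217
Base-5 expansion of each c_i:
  c_1 = 316 = 1·5^0 + 3·5^1 + 2·5^2 + 2·5^3
  c_2 = 314 = 4·5^0 + 2·5^1 + 2·5^2 + 2·5^3
  c_3 = 484 = 4·5^0 + 1·5^1 + 4·5^2 + 3·5^3
  c_4 = 127 = 2·5^0 + 0·5^1 + 0·5^2 + 1·5^3
  c_5 = 217 = 2·5^0 + 3·5^1 + 3·5^2 + 1·5^3
Factor λ_0 = (1, 4, 4, 2, 2)
Factor λ_1 = (3, 2, 1, 0, 3)
Factor λ_2 = (2, 2, 4, 0, 3)
Factor λ_3 = (2, 2, 3, 1, 1)

((1, 4, 4, 2, 2), (3, 2, 1, 0, 3), (2, 2, 4, 0, 3), (2, 2, 3, 1, 1))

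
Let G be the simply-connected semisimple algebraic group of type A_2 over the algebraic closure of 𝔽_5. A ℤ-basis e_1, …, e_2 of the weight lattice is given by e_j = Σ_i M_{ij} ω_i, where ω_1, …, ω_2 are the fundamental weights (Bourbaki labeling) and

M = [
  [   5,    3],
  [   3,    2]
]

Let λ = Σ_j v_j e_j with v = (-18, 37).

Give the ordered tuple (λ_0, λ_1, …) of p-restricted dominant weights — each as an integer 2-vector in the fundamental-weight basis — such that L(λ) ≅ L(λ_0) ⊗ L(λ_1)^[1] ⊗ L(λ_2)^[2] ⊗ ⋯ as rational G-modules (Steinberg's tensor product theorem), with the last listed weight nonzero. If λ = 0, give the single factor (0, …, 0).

((1, 0), (4, 4))

Converting to the ω-basis (c_i = row i of M dotted with v = (-18, 37)):
  c_1 = (5)·(-18) + (3)·(37) = 21
  c_2 = (3)·(-18) + (2)·(37) = 20
p = 5; digits c_i = Σ_j d_{ij}·5^j, 0 ≤ d_{ij} < 5:
  c_1 = 21 = 1·5^0 + 4·5^1
  c_2 = 20 = 0·5^0 + 4·5^1
λ_0 = (1, 0)
λ_1 = (4, 4)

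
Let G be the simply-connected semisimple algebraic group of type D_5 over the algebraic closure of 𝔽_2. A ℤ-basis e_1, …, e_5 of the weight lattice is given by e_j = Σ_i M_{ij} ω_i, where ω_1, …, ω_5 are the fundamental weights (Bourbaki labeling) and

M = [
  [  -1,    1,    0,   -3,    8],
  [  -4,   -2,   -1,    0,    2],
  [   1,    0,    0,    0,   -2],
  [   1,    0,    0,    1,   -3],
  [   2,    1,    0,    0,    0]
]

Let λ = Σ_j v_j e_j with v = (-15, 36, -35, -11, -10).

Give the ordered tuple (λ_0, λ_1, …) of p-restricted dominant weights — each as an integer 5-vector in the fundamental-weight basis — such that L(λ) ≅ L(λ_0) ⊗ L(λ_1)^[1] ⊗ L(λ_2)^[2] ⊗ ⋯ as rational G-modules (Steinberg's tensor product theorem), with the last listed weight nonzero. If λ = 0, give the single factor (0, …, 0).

((0, 1, 1, 0, 0), (0, 1, 0, 0, 1), (1, 0, 1, 1, 1))

Change of basis e → ω: c = M·v where v = (-15, 36, -35, -11, -10):
  c_1 = -1*-15 + 1*36 + 0*-35 + -3*-11 + 8*-10 = 4
  c_2 = -4*-15 + -2*36 + -1*-35 + 0*-11 + 2*-10 = 3
  c_3 = 1*-15 + 0*36 + 0*-35 + 0*-11 + -2*-10 = 5
  c_4 = 1*-15 + 0*36 + 0*-35 + 1*-11 + -3*-10 = 4
  c_5 = 2*-15 + 1*36 + 0*-35 + 0*-11 + 0*-10 = 6
p = 2; digits c_i = Σ_j d_{ij}·2^j, 0 ≤ d_{ij} < 2:
  c_1 = 4 = 0·2^0 + 0·2^1 + 1·2^2
  c_2 = 3 = 1·2^0 + 1·2^1
  c_3 = 5 = 1·2^0 + 0·2^1 + 1·2^2
  c_4 = 4 = 0·2^0 + 0·2^1 + 1·2^2
  c_5 = 6 = 0·2^0 + 1·2^1 + 1·2^2
p-restricted factor λ_0 = (0, 1, 1, 0, 0)
p-restricted factor λ_1 = (0, 1, 0, 0, 1)
p-restricted factor λ_2 = (1, 0, 1, 1, 1)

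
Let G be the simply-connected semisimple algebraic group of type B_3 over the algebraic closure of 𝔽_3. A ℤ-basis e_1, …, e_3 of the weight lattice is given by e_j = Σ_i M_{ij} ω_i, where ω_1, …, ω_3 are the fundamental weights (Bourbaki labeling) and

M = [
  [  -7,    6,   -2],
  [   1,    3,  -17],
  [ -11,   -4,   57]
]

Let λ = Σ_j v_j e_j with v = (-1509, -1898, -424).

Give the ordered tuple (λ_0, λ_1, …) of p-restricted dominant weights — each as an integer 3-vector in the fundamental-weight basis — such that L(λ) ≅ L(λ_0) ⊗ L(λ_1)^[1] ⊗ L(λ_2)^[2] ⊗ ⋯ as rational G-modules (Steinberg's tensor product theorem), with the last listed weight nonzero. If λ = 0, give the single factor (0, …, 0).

Change of basis e → ω: c = M·v where v = (-1509, -1898, -424):
  c_1 = -7*-1509 + 6*-1898 + -2*-424 = 23
  c_2 = 1*-1509 + 3*-1898 + -17*-424 = 5
  c_3 = -11*-1509 + -4*-1898 + 57*-424 = 23
Base-3 expansion of each c_i:
  c_1 = 23 = 2·3^0 + 1·3^1 + 2·3^2
  c_2 = 5 = 2·3^0 + 1·3^1
  c_3 = 23 = 2·3^0 + 1·3^1 + 2·3^2
λ_0 = (2, 2, 2)
λ_1 = (1, 1, 1)
λ_2 = (2, 0, 2)

((2, 2, 2), (1, 1, 1), (2, 0, 2))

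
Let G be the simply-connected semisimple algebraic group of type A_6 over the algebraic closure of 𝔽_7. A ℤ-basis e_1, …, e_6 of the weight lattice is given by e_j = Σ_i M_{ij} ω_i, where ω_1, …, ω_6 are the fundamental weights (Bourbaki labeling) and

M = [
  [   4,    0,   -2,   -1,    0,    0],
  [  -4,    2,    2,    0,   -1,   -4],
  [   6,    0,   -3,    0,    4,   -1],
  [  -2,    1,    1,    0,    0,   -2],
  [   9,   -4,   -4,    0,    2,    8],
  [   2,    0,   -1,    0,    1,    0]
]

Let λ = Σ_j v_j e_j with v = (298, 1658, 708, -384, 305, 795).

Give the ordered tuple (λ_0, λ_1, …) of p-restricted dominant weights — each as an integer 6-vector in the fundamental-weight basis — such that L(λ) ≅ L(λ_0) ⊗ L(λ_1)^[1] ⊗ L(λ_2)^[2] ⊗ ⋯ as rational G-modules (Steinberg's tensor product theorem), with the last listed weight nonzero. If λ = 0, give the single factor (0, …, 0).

Change of basis e → ω: c = M·v where v = (298, 1658, 708, -384, 305, 795):
  c_1 = 4*298 + 0*1658 + -2*708 + -1*-384 + 0*305 + 0*795 = 160
  c_2 = -4*298 + 2*1658 + 2*708 + 0*-384 + -1*305 + -4*795 = 55
  c_3 = 6*298 + 0*1658 + -3*708 + 0*-384 + 4*305 + -1*795 = 89
  c_4 = -2*298 + 1*1658 + 1*708 + 0*-384 + 0*305 + -2*795 = 180
  c_5 = 9*298 + -4*1658 + -4*708 + 0*-384 + 2*305 + 8*795 = 188
  c_6 = 2*298 + 0*1658 + -1*708 + 0*-384 + 1*305 + 0*795 = 193
p = 7; digits c_i = Σ_j d_{ij}·7^j, 0 ≤ d_{ij} < 7:
  c_1 = 160 = 6·7^0 + 1·7^1 + 3·7^2
  c_2 = 55 = 6·7^0 + 0·7^1 + 1·7^2
  c_3 = 89 = 5·7^0 + 5·7^1 + 1·7^2
  c_4 = 180 = 5·7^0 + 4·7^1 + 3·7^2
  c_5 = 188 = 6·7^0 + 5·7^1 + 3·7^2
  c_6 = 193 = 4·7^0 + 6·7^1 + 3·7^2
p-restricted factor λ_0 = (6, 6, 5, 5, 6, 4)
p-restricted factor λ_1 = (1, 0, 5, 4, 5, 6)
p-restricted factor λ_2 = (3, 1, 1, 3, 3, 3)

((6, 6, 5, 5, 6, 4), (1, 0, 5, 4, 5, 6), (3, 1, 1, 3, 3, 3))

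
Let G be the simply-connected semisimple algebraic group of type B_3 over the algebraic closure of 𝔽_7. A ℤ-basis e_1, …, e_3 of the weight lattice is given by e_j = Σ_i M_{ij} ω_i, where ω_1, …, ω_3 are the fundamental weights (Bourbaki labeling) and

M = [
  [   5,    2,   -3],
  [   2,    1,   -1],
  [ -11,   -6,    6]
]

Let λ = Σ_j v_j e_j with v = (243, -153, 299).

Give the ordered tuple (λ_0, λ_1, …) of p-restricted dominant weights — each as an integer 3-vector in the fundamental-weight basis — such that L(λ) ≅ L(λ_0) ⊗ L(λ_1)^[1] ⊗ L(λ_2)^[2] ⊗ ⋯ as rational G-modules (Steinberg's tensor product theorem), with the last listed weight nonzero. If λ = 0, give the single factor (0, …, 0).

Converting to the ω-basis (c_i = row i of M dotted with v = (243, -153, 299)):
  c_1 = 5*243 + 2*-153 + -3*299 = 12
  c_2 = 2*243 + 1*-153 + -1*299 = 34
  c_3 = -11*243 + -6*-153 + 6*299 = 39
p = 7; digits c_i = Σ_j d_{ij}·7^j, 0 ≤ d_{ij} < 7:
  c_1 = 12 = 5·7^0 + 1·7^1
  c_2 = 34 = 6·7^0 + 4·7^1
  c_3 = 39 = 4·7^0 + 5·7^1
p-restricted factor λ_0 = (5, 6, 4)
p-restricted factor λ_1 = (1, 4, 5)

((5, 6, 4), (1, 4, 5))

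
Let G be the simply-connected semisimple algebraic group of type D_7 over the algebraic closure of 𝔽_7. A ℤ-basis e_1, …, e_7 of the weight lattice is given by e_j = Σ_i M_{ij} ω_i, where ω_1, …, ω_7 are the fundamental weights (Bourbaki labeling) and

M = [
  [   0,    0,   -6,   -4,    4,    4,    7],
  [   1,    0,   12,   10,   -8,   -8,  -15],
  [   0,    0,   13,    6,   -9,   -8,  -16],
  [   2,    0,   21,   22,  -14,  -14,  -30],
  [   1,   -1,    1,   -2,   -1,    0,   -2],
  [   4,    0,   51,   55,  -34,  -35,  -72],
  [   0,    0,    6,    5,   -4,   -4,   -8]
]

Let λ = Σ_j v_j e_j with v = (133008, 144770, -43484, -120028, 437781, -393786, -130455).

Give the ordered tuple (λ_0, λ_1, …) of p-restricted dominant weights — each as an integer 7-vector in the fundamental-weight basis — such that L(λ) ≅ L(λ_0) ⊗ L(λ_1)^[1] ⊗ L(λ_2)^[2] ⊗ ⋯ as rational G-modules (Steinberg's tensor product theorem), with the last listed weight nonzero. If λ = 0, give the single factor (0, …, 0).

Compute c_i = Σ_j M_{ij} v_j with v = (133008, 144770, -43484, -120028, 437781, -393786, -130455):
  c_1 = 0*133008 + 0*144770 + -6*-43484 + -4*-120028 + 4*437781 + 4*-393786 + 7*-130455 = 3811
  c_2 = 1*133008 + 0*144770 + 12*-43484 + 10*-120028 + -8*437781 + -8*-393786 + -15*-130455 = 15785
  c_3 = 0*133008 + 0*144770 + 13*-43484 + 6*-120028 + -9*437781 + -8*-393786 + -16*-130455 = 12079
  c_4 = 2*133008 + 0*144770 + 21*-43484 + 22*-120028 + -14*437781 + -14*-393786 + -30*-130455 = 9956
  c_5 = 1*133008 + -1*144770 + 1*-43484 + -2*-120028 + -1*437781 + 0*-393786 + -2*-130455 = 7939
  c_6 = 4*133008 + 0*144770 + 51*-43484 + 55*-120028 + -34*437781 + -35*-393786 + -72*-130455 = 3524
  c_7 = 0*133008 + 0*144770 + 6*-43484 + 5*-120028 + -4*437781 + -4*-393786 + -8*-130455 = 6616
Base-7 expansion of each c_i:
  c_1 = 3811 = 3·7^0 + 5·7^1 + 0·7^2 + 4·7^3 + 1·7^4
  c_2 = 15785 = 0·7^0 + 1·7^1 + 0·7^2 + 4·7^3 + 6·7^4
  c_3 = 12079 = 4·7^0 + 3·7^1 + 1·7^2 + 0·7^3 + 5·7^4
  c_4 = 9956 = 2·7^0 + 1·7^1 + 0·7^2 + 1·7^3 + 4·7^4
  c_5 = 7939 = 1·7^0 + 0·7^1 + 1·7^2 + 2·7^3 + 3·7^4
  c_6 = 3524 = 3·7^0 + 6·7^1 + 1·7^2 + 3·7^3 + 1·7^4
  c_7 = 6616 = 1·7^0 + 0·7^1 + 2·7^2 + 5·7^3 + 2·7^4
λ_0 = (3, 0, 4, 2, 1, 3, 1)
λ_1 = (5, 1, 3, 1, 0, 6, 0)
λ_2 = (0, 0, 1, 0, 1, 1, 2)
λ_3 = (4, 4, 0, 1, 2, 3, 5)
λ_4 = (1, 6, 5, 4, 3, 1, 2)

((3, 0, 4, 2, 1, 3, 1), (5, 1, 3, 1, 0, 6, 0), (0, 0, 1, 0, 1, 1, 2), (4, 4, 0, 1, 2, 3, 5), (1, 6, 5, 4, 3, 1, 2))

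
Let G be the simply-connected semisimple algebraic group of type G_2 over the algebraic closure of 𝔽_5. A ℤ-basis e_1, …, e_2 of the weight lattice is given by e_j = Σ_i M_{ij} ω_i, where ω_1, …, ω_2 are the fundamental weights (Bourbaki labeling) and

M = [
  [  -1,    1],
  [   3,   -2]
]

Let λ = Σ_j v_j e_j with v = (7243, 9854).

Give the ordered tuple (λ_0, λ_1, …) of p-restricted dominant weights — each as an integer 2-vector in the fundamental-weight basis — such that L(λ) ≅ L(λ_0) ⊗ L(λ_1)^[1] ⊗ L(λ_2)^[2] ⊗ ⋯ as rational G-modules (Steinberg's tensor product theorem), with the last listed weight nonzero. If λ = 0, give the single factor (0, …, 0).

In the fundamental-weight basis, λ has coordinates c = M·v (v = (7243, 9854)):
  c_1 = (-1)·(7243) + 1·9854 = 2611
  c_2 = 3·7243 + (-2)·(9854) = 2021
Base-5 expansion of each c_i:
  c_1 = 2611 = 1·5^0 + 2·5^1 + 4·5^2 + 0·5^3 + 4·5^4
  c_2 = 2021 = 1·5^0 + 4·5^1 + 0·5^2 + 1·5^3 + 3·5^4
Factor λ_0 = (1, 1)
Factor λ_1 = (2, 4)
Factor λ_2 = (4, 0)
Factor λ_3 = (0, 1)
Factor λ_4 = (4, 3)

((1, 1), (2, 4), (4, 0), (0, 1), (4, 3))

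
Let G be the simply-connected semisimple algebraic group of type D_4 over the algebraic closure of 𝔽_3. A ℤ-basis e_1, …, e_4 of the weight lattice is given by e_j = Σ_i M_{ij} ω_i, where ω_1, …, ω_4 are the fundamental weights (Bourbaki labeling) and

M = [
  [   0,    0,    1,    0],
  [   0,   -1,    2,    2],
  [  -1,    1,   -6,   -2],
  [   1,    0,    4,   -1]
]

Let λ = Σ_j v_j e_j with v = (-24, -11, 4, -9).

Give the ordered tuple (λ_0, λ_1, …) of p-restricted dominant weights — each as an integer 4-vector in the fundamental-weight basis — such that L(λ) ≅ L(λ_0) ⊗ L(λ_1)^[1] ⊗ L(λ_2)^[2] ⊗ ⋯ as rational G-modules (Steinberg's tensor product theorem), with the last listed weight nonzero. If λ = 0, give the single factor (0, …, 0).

((1, 1, 1, 1), (1, 0, 2, 0))

Change of basis e → ω: c = M·v where v = (-24, -11, 4, -9):
  c_1 = (0)·(-24) + (0)·(-11) + (1)·(4) + (0)·(-9) = 4
  c_2 = (0)·(-24) + (-1)·(-11) + (2)·(4) + (2)·(-9) = 1
  c_3 = (-1)·(-24) + (1)·(-11) + (-6)·(4) + (-2)·(-9) = 7
  c_4 = (1)·(-24) + (0)·(-11) + (4)·(4) + (-1)·(-9) = 1
Base-3 expansion of each c_i:
  c_1 = 4 = 1·3^0 + 1·3^1
  c_2 = 1 = 1·3^0
  c_3 = 7 = 1·3^0 + 2·3^1
  c_4 = 1 = 1·3^0
p-restricted factor λ_0 = (1, 1, 1, 1)
p-restricted factor λ_1 = (1, 0, 2, 0)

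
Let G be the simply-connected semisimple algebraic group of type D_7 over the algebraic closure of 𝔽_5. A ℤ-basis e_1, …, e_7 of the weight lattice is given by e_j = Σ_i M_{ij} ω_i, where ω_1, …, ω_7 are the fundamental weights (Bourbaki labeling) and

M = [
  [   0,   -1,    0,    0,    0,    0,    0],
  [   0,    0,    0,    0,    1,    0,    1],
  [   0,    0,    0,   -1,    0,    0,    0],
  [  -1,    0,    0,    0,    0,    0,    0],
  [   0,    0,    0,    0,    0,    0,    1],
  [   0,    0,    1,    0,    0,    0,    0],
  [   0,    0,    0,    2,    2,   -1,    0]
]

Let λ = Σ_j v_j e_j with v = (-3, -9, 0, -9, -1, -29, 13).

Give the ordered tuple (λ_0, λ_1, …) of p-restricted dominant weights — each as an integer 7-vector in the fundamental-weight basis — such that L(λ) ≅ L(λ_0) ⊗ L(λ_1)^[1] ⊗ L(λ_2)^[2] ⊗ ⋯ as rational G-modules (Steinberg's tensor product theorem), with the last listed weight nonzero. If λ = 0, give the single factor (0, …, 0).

((4, 2, 4, 3, 3, 0, 4), (1, 2, 1, 0, 2, 0, 1))

In the fundamental-weight basis, λ has coordinates c = M·v (v = (-3, -9, 0, -9, -1, -29, 13)):
  c_1 = (0)·(-3) + (-1)·(-9) + (0)·(0) + (0)·(-9) + (0)·(-1) + (0)·(-29) + (0)·(13) = 9
  c_2 = (0)·(-3) + (0)·(-9) + (0)·(0) + (0)·(-9) + (1)·(-1) + (0)·(-29) + (1)·(13) = 12
  c_3 = (0)·(-3) + (0)·(-9) + (0)·(0) + (-1)·(-9) + (0)·(-1) + (0)·(-29) + (0)·(13) = 9
  c_4 = (-1)·(-3) + (0)·(-9) + (0)·(0) + (0)·(-9) + (0)·(-1) + (0)·(-29) + (0)·(13) = 3
  c_5 = (0)·(-3) + (0)·(-9) + (0)·(0) + (0)·(-9) + (0)·(-1) + (0)·(-29) + (1)·(13) = 13
  c_6 = (0)·(-3) + (0)·(-9) + (1)·(0) + (0)·(-9) + (0)·(-1) + (0)·(-29) + (0)·(13) = 0
  c_7 = (0)·(-3) + (0)·(-9) + (0)·(0) + (2)·(-9) + (2)·(-1) + (-1)·(-29) + (0)·(13) = 9
Writing each c_i in base p = 5:
  c_1 = 9 = 4·5^0 + 1·5^1
  c_2 = 12 = 2·5^0 + 2·5^1
  c_3 = 9 = 4·5^0 + 1·5^1
  c_4 = 3 = 3·5^0
  c_5 = 13 = 3·5^0 + 2·5^1
  c_6 = 0
  c_7 = 9 = 4·5^0 + 1·5^1
p-restricted factor λ_0 = (4, 2, 4, 3, 3, 0, 4)
p-restricted factor λ_1 = (1, 2, 1, 0, 2, 0, 1)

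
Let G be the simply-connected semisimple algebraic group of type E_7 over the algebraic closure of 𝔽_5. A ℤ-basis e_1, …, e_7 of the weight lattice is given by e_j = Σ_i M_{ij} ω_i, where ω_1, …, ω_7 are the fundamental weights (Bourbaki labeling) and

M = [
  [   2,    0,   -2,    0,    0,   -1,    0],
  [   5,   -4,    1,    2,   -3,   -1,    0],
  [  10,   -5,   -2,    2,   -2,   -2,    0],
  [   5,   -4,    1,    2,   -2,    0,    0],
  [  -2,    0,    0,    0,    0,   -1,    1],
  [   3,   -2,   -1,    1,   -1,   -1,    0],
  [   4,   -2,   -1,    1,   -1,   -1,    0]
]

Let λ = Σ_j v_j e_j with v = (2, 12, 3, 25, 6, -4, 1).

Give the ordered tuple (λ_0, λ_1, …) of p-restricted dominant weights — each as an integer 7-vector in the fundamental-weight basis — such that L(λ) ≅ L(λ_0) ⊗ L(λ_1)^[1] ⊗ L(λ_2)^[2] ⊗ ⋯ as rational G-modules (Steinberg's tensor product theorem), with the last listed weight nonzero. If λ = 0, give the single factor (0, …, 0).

Change of basis e → ω: c = M·v where v = (2, 12, 3, 25, 6, -4, 1):
  c_1 = 2·2 + 0·12 + (-2)·(3) + 0·25 + 0·6 + (-1)·(-4) + 0·1 = 2
  c_2 = 5·2 + (-4)·(12) + 1·3 + 2·25 + (-3)·(6) + (-1)·(-4) + 0·1 = 1
  c_3 = 10·2 + (-5)·(12) + (-2)·(3) + 2·25 + (-2)·(6) + (-2)·(-4) + 0·1 = 0
  c_4 = 5·2 + (-4)·(12) + 1·3 + 2·25 + (-2)·(6) + (0)·(-4) + 0·1 = 3
  c_5 = (-2)·(2) + 0·12 + 0·3 + 0·25 + 0·6 + (-1)·(-4) + 1·1 = 1
  c_6 = 3·2 + (-2)·(12) + (-1)·(3) + 1·25 + (-1)·(6) + (-1)·(-4) + 0·1 = 2
  c_7 = 4·2 + (-2)·(12) + (-1)·(3) + 1·25 + (-1)·(6) + (-1)·(-4) + 0·1 = 4
Base-5 expansion of each c_i:
  c_1 = 2 = 2·5^0
  c_2 = 1 = 1·5^0
  c_3 = 0
  c_4 = 3 = 3·5^0
  c_5 = 1 = 1·5^0
  c_6 = 2 = 2·5^0
  c_7 = 4 = 4·5^0
λ_0 = (2, 1, 0, 3, 1, 2, 4)

((2, 1, 0, 3, 1, 2, 4),)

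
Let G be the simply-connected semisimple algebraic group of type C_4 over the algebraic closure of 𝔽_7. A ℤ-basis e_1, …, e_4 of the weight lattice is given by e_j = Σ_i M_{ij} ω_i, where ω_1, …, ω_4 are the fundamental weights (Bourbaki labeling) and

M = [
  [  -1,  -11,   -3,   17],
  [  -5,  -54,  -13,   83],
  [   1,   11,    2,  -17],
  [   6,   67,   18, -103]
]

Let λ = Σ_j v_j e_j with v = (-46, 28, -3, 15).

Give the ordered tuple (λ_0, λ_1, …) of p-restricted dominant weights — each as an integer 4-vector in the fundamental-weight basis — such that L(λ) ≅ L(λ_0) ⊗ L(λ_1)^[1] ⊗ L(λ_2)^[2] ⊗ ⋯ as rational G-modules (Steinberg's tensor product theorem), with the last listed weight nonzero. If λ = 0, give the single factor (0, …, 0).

((2, 2, 1, 1),)

Converting to the ω-basis (c_i = row i of M dotted with v = (-46, 28, -3, 15)):
  c_1 = (-1)·(-46) + (-11)·(28) + (-3)·(-3) + (17)·(15) = 2
  c_2 = (-5)·(-46) + (-54)·(28) + (-13)·(-3) + (83)·(15) = 2
  c_3 = (1)·(-46) + (11)·(28) + (2)·(-3) + (-17)·(15) = 1
  c_4 = (6)·(-46) + (67)·(28) + (18)·(-3) + (-103)·(15) = 1
Writing each c_i in base p = 7:
  c_1 = 2 = 2·7^0
  c_2 = 2 = 2·7^0
  c_3 = 1 = 1·7^0
  c_4 = 1 = 1·7^0
p-restricted factor λ_0 = (2, 2, 1, 1)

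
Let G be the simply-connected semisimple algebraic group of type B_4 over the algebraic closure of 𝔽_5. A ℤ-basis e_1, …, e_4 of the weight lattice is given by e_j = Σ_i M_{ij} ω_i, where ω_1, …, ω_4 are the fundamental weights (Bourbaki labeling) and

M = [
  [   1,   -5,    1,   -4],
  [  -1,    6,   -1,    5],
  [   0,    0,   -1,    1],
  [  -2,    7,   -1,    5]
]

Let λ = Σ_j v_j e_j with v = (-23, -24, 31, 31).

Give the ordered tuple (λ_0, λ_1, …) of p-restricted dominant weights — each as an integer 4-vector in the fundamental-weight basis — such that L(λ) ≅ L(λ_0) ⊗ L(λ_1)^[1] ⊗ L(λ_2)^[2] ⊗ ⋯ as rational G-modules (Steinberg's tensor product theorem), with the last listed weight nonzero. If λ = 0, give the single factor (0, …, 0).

((4, 3, 0, 2),)

In the fundamental-weight basis, λ has coordinates c = M·v (v = (-23, -24, 31, 31)):
  c_1 = (1)·(-23) + (-5)·(-24) + 1·31 + (-4)·(31) = 4
  c_2 = (-1)·(-23) + (6)·(-24) + (-1)·(31) + 5·31 = 3
  c_3 = (0)·(-23) + (0)·(-24) + (-1)·(31) + 1·31 = 0
  c_4 = (-2)·(-23) + (7)·(-24) + (-1)·(31) + 5·31 = 2
Base-5 expansion of each c_i:
  c_1 = 4 = 4·5^0
  c_2 = 3 = 3·5^0
  c_3 = 0
  c_4 = 2 = 2·5^0
p-restricted factor λ_0 = (4, 3, 0, 2)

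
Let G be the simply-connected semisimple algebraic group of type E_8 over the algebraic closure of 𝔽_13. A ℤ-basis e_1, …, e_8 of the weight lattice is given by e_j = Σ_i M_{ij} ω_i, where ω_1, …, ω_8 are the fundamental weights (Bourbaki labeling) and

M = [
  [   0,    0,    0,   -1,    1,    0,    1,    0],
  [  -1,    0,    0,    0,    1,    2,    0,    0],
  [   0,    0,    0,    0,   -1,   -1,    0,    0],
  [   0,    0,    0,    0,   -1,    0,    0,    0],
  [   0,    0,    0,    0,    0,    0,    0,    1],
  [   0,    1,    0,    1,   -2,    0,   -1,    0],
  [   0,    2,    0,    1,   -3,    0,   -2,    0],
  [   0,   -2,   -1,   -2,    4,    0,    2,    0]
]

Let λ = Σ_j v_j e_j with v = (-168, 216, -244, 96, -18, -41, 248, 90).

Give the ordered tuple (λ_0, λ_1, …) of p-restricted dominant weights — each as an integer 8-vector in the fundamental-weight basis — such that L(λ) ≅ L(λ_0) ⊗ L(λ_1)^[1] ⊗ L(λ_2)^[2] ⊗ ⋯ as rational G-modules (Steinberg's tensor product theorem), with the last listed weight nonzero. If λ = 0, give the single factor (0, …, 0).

Change of basis e → ω: c = M·v where v = (-168, 216, -244, 96, -18, -41, 248, 90):
  c_1 = (0)·(-168) + 0·216 + (0)·(-244) + (-1)·(96) + (1)·(-18) + (0)·(-41) + 1·248 + 0·90 = 134
  c_2 = (-1)·(-168) + 0·216 + (0)·(-244) + 0·96 + (1)·(-18) + (2)·(-41) + 0·248 + 0·90 = 68
  c_3 = (0)·(-168) + 0·216 + (0)·(-244) + 0·96 + (-1)·(-18) + (-1)·(-41) + 0·248 + 0·90 = 59
  c_4 = (0)·(-168) + 0·216 + (0)·(-244) + 0·96 + (-1)·(-18) + (0)·(-41) + 0·248 + 0·90 = 18
  c_5 = (0)·(-168) + 0·216 + (0)·(-244) + 0·96 + (0)·(-18) + (0)·(-41) + 0·248 + 1·90 = 90
  c_6 = (0)·(-168) + 1·216 + (0)·(-244) + 1·96 + (-2)·(-18) + (0)·(-41) + (-1)·(248) + 0·90 = 100
  c_7 = (0)·(-168) + 2·216 + (0)·(-244) + 1·96 + (-3)·(-18) + (0)·(-41) + (-2)·(248) + 0·90 = 86
  c_8 = (0)·(-168) + (-2)·(216) + (-1)·(-244) + (-2)·(96) + (4)·(-18) + (0)·(-41) + 2·248 + 0·90 = 44
p = 13; digits c_i = Σ_j d_{ij}·13^j, 0 ≤ d_{ij} < 13:
  c_1 = 134 = 4·13^0 + 10·13^1
  c_2 = 68 = 3·13^0 + 5·13^1
  c_3 = 59 = 7·13^0 + 4·13^1
  c_4 = 18 = 5·13^0 + 1·13^1
  c_5 = 90 = 12·13^0 + 6·13^1
  c_6 = 100 = 9·13^0 + 7·13^1
  c_7 = 86 = 8·13^0 + 6·13^1
  c_8 = 44 = 5·13^0 + 3·13^1
Factor λ_0 = (4, 3, 7, 5, 12, 9, 8, 5)
Factor λ_1 = (10, 5, 4, 1, 6, 7, 6, 3)

((4, 3, 7, 5, 12, 9, 8, 5), (10, 5, 4, 1, 6, 7, 6, 3))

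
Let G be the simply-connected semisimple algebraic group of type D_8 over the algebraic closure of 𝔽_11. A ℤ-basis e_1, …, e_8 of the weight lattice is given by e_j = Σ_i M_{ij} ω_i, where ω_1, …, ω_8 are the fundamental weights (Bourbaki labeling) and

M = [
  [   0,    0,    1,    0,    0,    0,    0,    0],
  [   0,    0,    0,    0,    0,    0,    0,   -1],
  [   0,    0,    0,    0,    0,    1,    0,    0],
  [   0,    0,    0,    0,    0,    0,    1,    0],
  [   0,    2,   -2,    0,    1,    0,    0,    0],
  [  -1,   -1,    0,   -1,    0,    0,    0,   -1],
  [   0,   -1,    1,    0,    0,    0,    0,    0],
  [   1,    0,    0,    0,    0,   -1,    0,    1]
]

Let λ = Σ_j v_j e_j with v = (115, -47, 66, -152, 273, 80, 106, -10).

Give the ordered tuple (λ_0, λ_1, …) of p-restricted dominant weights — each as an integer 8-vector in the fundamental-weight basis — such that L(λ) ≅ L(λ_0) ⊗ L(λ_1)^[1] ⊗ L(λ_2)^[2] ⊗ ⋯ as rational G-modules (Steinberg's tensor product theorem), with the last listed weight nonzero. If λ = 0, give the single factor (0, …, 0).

((0, 10, 3, 7, 3, 6, 3, 3), (6, 0, 7, 9, 4, 8, 10, 2))

Change of basis e → ω: c = M·v where v = (115, -47, 66, -152, 273, 80, 106, -10):
  c_1 = 0*115 + 0*-47 + 1*66 + 0*-152 + 0*273 + 0*80 + 0*106 + 0*-10 = 66
  c_2 = 0*115 + 0*-47 + 0*66 + 0*-152 + 0*273 + 0*80 + 0*106 + -1*-10 = 10
  c_3 = 0*115 + 0*-47 + 0*66 + 0*-152 + 0*273 + 1*80 + 0*106 + 0*-10 = 80
  c_4 = 0*115 + 0*-47 + 0*66 + 0*-152 + 0*273 + 0*80 + 1*106 + 0*-10 = 106
  c_5 = 0*115 + 2*-47 + -2*66 + 0*-152 + 1*273 + 0*80 + 0*106 + 0*-10 = 47
  c_6 = -1*115 + -1*-47 + 0*66 + -1*-152 + 0*273 + 0*80 + 0*106 + -1*-10 = 94
  c_7 = 0*115 + -1*-47 + 1*66 + 0*-152 + 0*273 + 0*80 + 0*106 + 0*-10 = 113
  c_8 = 1*115 + 0*-47 + 0*66 + 0*-152 + 0*273 + -1*80 + 0*106 + 1*-10 = 25
Base-11 expansion of each c_i:
  c_1 = 66 = 0·11^0 + 6·11^1
  c_2 = 10 = 10·11^0
  c_3 = 80 = 3·11^0 + 7·11^1
  c_4 = 106 = 7·11^0 + 9·11^1
  c_5 = 47 = 3·11^0 + 4·11^1
  c_6 = 94 = 6·11^0 + 8·11^1
  c_7 = 113 = 3·11^0 + 10·11^1
  c_8 = 25 = 3·11^0 + 2·11^1
λ_0 = (0, 10, 3, 7, 3, 6, 3, 3)
λ_1 = (6, 0, 7, 9, 4, 8, 10, 2)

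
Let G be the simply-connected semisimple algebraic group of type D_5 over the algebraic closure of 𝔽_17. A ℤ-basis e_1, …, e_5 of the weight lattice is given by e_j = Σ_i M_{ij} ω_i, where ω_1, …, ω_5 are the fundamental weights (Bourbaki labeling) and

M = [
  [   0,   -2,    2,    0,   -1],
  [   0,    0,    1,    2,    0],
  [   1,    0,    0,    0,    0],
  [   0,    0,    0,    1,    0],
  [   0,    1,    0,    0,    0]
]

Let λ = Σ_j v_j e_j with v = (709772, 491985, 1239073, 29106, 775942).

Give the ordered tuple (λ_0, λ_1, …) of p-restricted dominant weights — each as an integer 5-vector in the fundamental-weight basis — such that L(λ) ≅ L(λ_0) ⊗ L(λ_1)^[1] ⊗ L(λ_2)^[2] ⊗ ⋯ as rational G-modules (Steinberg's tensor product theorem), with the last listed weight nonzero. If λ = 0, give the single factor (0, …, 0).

((1, 15, 5, 2, 5), (4, 14, 16, 12, 6), (3, 0, 7, 15, 2), (10, 9, 8, 5, 15), (8, 15, 8, 0, 5))

ω-coordinates c = M·v, v = (709772, 491985, 1239073, 29106, 775942):
  c_1 = (0)·(709772) + (-2)·(491985) + (2)·(1239073) + (0)·(29106) + (-1)·(775942) = 718234
  c_2 = (0)·(709772) + (0)·(491985) + (1)·(1239073) + (2)·(29106) + (0)·(775942) = 1297285
  c_3 = (1)·(709772) + (0)·(491985) + (0)·(1239073) + (0)·(29106) + (0)·(775942) = 709772
  c_4 = (0)·(709772) + (0)·(491985) + (0)·(1239073) + (1)·(29106) + (0)·(775942) = 29106
  c_5 = (0)·(709772) + (1)·(491985) + (0)·(1239073) + (0)·(29106) + (0)·(775942) = 491985
Writing each c_i in base p = 17:
  c_1 = 718234 = 1·17^0 + 4·17^1 + 3·17^2 + 10·17^3 + 8·17^4
  c_2 = 1297285 = 15·17^0 + 14·17^1 + 0·17^2 + 9·17^3 + 15·17^4
  c_3 = 709772 = 5·17^0 + 16·17^1 + 7·17^2 + 8·17^3 + 8·17^4
  c_4 = 29106 = 2·17^0 + 12·17^1 + 15·17^2 + 5·17^3
  c_5 = 491985 = 5·17^0 + 6·17^1 + 2·17^2 + 15·17^3 + 5·17^4
λ_0 = (1, 15, 5, 2, 5)
λ_1 = (4, 14, 16, 12, 6)
λ_2 = (3, 0, 7, 15, 2)
λ_3 = (10, 9, 8, 5, 15)
λ_4 = (8, 15, 8, 0, 5)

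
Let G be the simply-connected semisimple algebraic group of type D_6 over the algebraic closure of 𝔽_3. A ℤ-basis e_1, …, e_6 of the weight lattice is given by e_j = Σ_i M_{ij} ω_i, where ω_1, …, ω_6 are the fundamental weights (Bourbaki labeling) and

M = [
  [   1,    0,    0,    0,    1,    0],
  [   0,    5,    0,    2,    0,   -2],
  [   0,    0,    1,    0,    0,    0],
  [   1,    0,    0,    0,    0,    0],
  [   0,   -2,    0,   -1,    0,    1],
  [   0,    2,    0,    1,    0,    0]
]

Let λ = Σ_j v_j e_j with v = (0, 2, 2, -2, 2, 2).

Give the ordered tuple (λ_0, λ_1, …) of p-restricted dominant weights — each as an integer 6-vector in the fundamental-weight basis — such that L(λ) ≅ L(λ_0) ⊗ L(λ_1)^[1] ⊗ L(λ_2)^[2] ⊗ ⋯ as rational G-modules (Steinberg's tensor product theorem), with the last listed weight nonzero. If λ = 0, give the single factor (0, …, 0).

Converting to the ω-basis (c_i = row i of M dotted with v = (0, 2, 2, -2, 2, 2)):
  c_1 = (1)·(0) + (0)·(2) + (0)·(2) + (0)·(-2) + (1)·(2) + (0)·(2) = 2
  c_2 = (0)·(0) + (5)·(2) + (0)·(2) + (2)·(-2) + (0)·(2) + (-2)·(2) = 2
  c_3 = (0)·(0) + (0)·(2) + (1)·(2) + (0)·(-2) + (0)·(2) + (0)·(2) = 2
  c_4 = (1)·(0) + (0)·(2) + (0)·(2) + (0)·(-2) + (0)·(2) + (0)·(2) = 0
  c_5 = (0)·(0) + (-2)·(2) + (0)·(2) + (-1)·(-2) + (0)·(2) + (1)·(2) = 0
  c_6 = (0)·(0) + (2)·(2) + (0)·(2) + (1)·(-2) + (0)·(2) + (0)·(2) = 2
Base-3 expansion of each c_i:
  c_1 = 2 = 2·3^0
  c_2 = 2 = 2·3^0
  c_3 = 2 = 2·3^0
  c_4 = 0
  c_5 = 0
  c_6 = 2 = 2·3^0
p-restricted factor λ_0 = (2, 2, 2, 0, 0, 2)

((2, 2, 2, 0, 0, 2),)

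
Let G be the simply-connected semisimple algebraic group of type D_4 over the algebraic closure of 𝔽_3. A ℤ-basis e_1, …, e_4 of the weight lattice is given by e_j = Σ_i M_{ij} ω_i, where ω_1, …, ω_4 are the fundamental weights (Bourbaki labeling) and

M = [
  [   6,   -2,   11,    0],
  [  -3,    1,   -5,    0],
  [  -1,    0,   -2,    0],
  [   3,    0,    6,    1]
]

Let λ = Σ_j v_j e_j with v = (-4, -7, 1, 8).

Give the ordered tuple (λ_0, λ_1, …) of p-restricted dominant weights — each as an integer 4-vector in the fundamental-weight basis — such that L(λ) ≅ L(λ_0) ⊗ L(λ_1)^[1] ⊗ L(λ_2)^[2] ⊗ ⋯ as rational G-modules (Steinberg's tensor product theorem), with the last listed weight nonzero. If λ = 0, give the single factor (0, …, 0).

Change of basis e → ω: c = M·v where v = (-4, -7, 1, 8):
  c_1 = (6)·(-4) + (-2)·(-7) + (11)·(1) + (0)·(8) = 1
  c_2 = (-3)·(-4) + (1)·(-7) + (-5)·(1) + (0)·(8) = 0
  c_3 = (-1)·(-4) + (0)·(-7) + (-2)·(1) + (0)·(8) = 2
  c_4 = (3)·(-4) + (0)·(-7) + (6)·(1) + (1)·(8) = 2
Base-3 expansion of each c_i:
  c_1 = 1 = 1·3^0
  c_2 = 0
  c_3 = 2 = 2·3^0
  c_4 = 2 = 2·3^0
p-restricted factor λ_0 = (1, 0, 2, 2)

((1, 0, 2, 2),)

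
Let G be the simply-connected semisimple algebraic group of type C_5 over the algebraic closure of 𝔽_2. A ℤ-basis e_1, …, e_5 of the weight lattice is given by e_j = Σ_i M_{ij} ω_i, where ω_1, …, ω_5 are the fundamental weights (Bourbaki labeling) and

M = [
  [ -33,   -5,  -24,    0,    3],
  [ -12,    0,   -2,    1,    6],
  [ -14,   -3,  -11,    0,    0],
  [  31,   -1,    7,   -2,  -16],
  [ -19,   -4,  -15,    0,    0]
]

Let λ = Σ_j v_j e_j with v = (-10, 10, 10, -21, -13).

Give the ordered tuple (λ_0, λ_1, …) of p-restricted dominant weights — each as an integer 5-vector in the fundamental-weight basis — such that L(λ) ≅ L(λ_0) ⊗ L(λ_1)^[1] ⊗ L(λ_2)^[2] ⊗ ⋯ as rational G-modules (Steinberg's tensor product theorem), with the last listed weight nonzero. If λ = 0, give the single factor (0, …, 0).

In the fundamental-weight basis, λ has coordinates c = M·v (v = (-10, 10, 10, -21, -13)):
  c_1 = (-33)·(-10) + (-5)·(10) + (-24)·(10) + (0)·(-21) + (3)·(-13) = 1
  c_2 = (-12)·(-10) + 0·10 + (-2)·(10) + (1)·(-21) + (6)·(-13) = 1
  c_3 = (-14)·(-10) + (-3)·(10) + (-11)·(10) + (0)·(-21) + (0)·(-13) = 0
  c_4 = (31)·(-10) + (-1)·(10) + 7·10 + (-2)·(-21) + (-16)·(-13) = 0
  c_5 = (-19)·(-10) + (-4)·(10) + (-15)·(10) + (0)·(-21) + (0)·(-13) = 0
Writing each c_i in base p = 2:
  c_1 = 1 = 1·2^0
  c_2 = 1 = 1·2^0
  c_3 = 0
  c_4 = 0
  c_5 = 0
λ_0 = (1, 1, 0, 0, 0)

((1, 1, 0, 0, 0),)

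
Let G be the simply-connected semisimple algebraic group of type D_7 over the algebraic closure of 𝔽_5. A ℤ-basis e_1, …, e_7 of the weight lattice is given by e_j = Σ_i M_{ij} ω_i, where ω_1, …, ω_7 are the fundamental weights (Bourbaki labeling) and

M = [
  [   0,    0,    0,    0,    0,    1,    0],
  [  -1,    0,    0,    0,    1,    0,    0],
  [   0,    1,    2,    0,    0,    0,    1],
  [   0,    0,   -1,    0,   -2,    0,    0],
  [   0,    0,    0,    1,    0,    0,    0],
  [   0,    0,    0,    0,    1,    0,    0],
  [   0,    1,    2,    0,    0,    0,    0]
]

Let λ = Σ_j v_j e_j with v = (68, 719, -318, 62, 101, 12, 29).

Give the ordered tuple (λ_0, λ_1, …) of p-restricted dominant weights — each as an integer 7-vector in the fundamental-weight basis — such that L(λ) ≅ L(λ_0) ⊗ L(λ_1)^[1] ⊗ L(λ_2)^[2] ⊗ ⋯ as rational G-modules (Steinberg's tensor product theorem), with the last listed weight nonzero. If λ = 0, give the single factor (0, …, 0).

In the fundamental-weight basis, λ has coordinates c = M·v (v = (68, 719, -318, 62, 101, 12, 29)):
  c_1 = (0)·(68) + (0)·(719) + (0)·(-318) + (0)·(62) + (0)·(101) + (1)·(12) + (0)·(29) = 12
  c_2 = (-1)·(68) + (0)·(719) + (0)·(-318) + (0)·(62) + (1)·(101) + (0)·(12) + (0)·(29) = 33
  c_3 = (0)·(68) + (1)·(719) + (2)·(-318) + (0)·(62) + (0)·(101) + (0)·(12) + (1)·(29) = 112
  c_4 = (0)·(68) + (0)·(719) + (-1)·(-318) + (0)·(62) + (-2)·(101) + (0)·(12) + (0)·(29) = 116
  c_5 = (0)·(68) + (0)·(719) + (0)·(-318) + (1)·(62) + (0)·(101) + (0)·(12) + (0)·(29) = 62
  c_6 = (0)·(68) + (0)·(719) + (0)·(-318) + (0)·(62) + (1)·(101) + (0)·(12) + (0)·(29) = 101
  c_7 = (0)·(68) + (1)·(719) + (2)·(-318) + (0)·(62) + (0)·(101) + (0)·(12) + (0)·(29) = 83
Base-5 expansion of each c_i:
  c_1 = 12 = 2·5^0 + 2·5^1
  c_2 = 33 = 3·5^0 + 1·5^1 + 1·5^2
  c_3 = 112 = 2·5^0 + 2·5^1 + 4·5^2
  c_4 = 116 = 1·5^0 + 3·5^1 + 4·5^2
  c_5 = 62 = 2·5^0 + 2·5^1 + 2·5^2
  c_6 = 101 = 1·5^0 + 0·5^1 + 4·5^2
  c_7 = 83 = 3·5^0 + 1·5^1 + 3·5^2
Factor λ_0 = (2, 3, 2, 1, 2, 1, 3)
Factor λ_1 = (2, 1, 2, 3, 2, 0, 1)
Factor λ_2 = (0, 1, 4, 4, 2, 4, 3)

((2, 3, 2, 1, 2, 1, 3), (2, 1, 2, 3, 2, 0, 1), (0, 1, 4, 4, 2, 4, 3))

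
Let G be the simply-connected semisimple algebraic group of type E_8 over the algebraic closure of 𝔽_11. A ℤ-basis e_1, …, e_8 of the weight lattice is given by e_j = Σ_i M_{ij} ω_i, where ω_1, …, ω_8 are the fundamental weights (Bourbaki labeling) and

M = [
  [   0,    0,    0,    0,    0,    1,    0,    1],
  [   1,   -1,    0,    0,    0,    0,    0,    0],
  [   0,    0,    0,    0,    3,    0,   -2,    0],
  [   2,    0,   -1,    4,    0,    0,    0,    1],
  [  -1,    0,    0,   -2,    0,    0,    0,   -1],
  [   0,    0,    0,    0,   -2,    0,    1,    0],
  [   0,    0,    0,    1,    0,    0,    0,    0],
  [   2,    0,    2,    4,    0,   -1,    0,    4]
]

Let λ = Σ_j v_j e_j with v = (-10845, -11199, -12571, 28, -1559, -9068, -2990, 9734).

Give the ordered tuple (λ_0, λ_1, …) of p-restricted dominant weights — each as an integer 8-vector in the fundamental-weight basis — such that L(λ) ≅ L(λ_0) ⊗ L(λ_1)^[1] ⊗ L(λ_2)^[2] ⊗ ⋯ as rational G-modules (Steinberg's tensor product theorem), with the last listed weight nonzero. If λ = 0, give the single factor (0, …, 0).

((6, 2, 5, 1, 10, 7, 6, 8), (5, 10, 8, 0, 7, 0, 2, 6), (5, 2, 10, 6, 8, 1, 0, 10))

Compute c_i = Σ_j M_{ij} v_j with v = (-10845, -11199, -12571, 28, -1559, -9068, -2990, 9734):
  c_1 = (0)·(-10845) + (0)·(-11199) + (0)·(-12571) + 0·28 + (0)·(-1559) + (1)·(-9068) + (0)·(-2990) + 1·9734 = 666
  c_2 = (1)·(-10845) + (-1)·(-11199) + (0)·(-12571) + 0·28 + (0)·(-1559) + (0)·(-9068) + (0)·(-2990) + 0·9734 = 354
  c_3 = (0)·(-10845) + (0)·(-11199) + (0)·(-12571) + 0·28 + (3)·(-1559) + (0)·(-9068) + (-2)·(-2990) + 0·9734 = 1303
  c_4 = (2)·(-10845) + (0)·(-11199) + (-1)·(-12571) + 4·28 + (0)·(-1559) + (0)·(-9068) + (0)·(-2990) + 1·9734 = 727
  c_5 = (-1)·(-10845) + (0)·(-11199) + (0)·(-12571) + (-2)·(28) + (0)·(-1559) + (0)·(-9068) + (0)·(-2990) + (-1)·(9734) = 1055
  c_6 = (0)·(-10845) + (0)·(-11199) + (0)·(-12571) + 0·28 + (-2)·(-1559) + (0)·(-9068) + (1)·(-2990) + 0·9734 = 128
  c_7 = (0)·(-10845) + (0)·(-11199) + (0)·(-12571) + 1·28 + (0)·(-1559) + (0)·(-9068) + (0)·(-2990) + 0·9734 = 28
  c_8 = (2)·(-10845) + (0)·(-11199) + (2)·(-12571) + 4·28 + (0)·(-1559) + (-1)·(-9068) + (0)·(-2990) + 4·9734 = 1284
Base-11 expansion of each c_i:
  c_1 = 666 = 6·11^0 + 5·11^1 + 5·11^2
  c_2 = 354 = 2·11^0 + 10·11^1 + 2·11^2
  c_3 = 1303 = 5·11^0 + 8·11^1 + 10·11^2
  c_4 = 727 = 1·11^0 + 0·11^1 + 6·11^2
  c_5 = 1055 = 10·11^0 + 7·11^1 + 8·11^2
  c_6 = 128 = 7·11^0 + 0·11^1 + 1·11^2
  c_7 = 28 = 6·11^0 + 2·11^1
  c_8 = 1284 = 8·11^0 + 6·11^1 + 10·11^2
Factor λ_0 = (6, 2, 5, 1, 10, 7, 6, 8)
Factor λ_1 = (5, 10, 8, 0, 7, 0, 2, 6)
Factor λ_2 = (5, 2, 10, 6, 8, 1, 0, 10)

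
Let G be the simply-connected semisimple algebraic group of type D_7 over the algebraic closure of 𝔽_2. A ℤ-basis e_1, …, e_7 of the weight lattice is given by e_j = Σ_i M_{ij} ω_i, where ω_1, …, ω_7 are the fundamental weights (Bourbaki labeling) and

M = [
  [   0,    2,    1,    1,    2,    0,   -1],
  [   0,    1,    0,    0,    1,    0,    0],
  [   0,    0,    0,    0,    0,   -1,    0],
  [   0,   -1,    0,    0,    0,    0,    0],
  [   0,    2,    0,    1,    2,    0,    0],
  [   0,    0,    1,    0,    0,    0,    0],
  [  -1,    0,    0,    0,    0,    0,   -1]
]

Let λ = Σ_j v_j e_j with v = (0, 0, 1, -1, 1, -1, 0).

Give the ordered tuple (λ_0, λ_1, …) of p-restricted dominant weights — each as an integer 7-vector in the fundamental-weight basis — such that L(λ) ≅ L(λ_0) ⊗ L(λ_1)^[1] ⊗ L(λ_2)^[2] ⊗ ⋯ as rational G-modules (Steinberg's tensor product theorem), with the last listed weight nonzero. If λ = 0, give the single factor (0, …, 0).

Compute c_i = Σ_j M_{ij} v_j with v = (0, 0, 1, -1, 1, -1, 0):
  c_1 = (0)·(0) + (2)·(0) + (1)·(1) + (1)·(-1) + (2)·(1) + (0)·(-1) + (-1)·(0) = 2
  c_2 = (0)·(0) + (1)·(0) + (0)·(1) + (0)·(-1) + (1)·(1) + (0)·(-1) + (0)·(0) = 1
  c_3 = (0)·(0) + (0)·(0) + (0)·(1) + (0)·(-1) + (0)·(1) + (-1)·(-1) + (0)·(0) = 1
  c_4 = (0)·(0) + (-1)·(0) + (0)·(1) + (0)·(-1) + (0)·(1) + (0)·(-1) + (0)·(0) = 0
  c_5 = (0)·(0) + (2)·(0) + (0)·(1) + (1)·(-1) + (2)·(1) + (0)·(-1) + (0)·(0) = 1
  c_6 = (0)·(0) + (0)·(0) + (1)·(1) + (0)·(-1) + (0)·(1) + (0)·(-1) + (0)·(0) = 1
  c_7 = (-1)·(0) + (0)·(0) + (0)·(1) + (0)·(-1) + (0)·(1) + (0)·(-1) + (-1)·(0) = 0
p = 2; digits c_i = Σ_j d_{ij}·2^j, 0 ≤ d_{ij} < 2:
  c_1 = 2 = 0·2^0 + 1·2^1
  c_2 = 1 = 1·2^0
  c_3 = 1 = 1·2^0
  c_4 = 0
  c_5 = 1 = 1·2^0
  c_6 = 1 = 1·2^0
  c_7 = 0
λ_0 = (0, 1, 1, 0, 1, 1, 0)
λ_1 = (1, 0, 0, 0, 0, 0, 0)

((0, 1, 1, 0, 1, 1, 0), (1, 0, 0, 0, 0, 0, 0))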